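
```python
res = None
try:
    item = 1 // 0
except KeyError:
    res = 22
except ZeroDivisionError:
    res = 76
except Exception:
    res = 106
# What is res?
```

Step-by-step execution trace:
1. `item = 1 // 0` raises ZeroDivisionError.
2. `except KeyError` does not match ZeroDivisionError; skipped.
3. `except ZeroDivisionError` matches → res = 76.
4. Remaining except clauses are skipped.
Result: 76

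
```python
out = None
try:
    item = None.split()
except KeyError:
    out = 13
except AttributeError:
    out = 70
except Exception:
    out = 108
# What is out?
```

Step-by-step execution trace:
1. `item = None.split()` raises AttributeError.
2. `except KeyError` does not match AttributeError; skipped.
3. `except AttributeError` matches → out = 70.
4. Remaining except clauses are skipped.
Result: 70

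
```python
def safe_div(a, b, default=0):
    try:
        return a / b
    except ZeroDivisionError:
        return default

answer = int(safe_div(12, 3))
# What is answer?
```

Step-by-step execution trace:
1. `safe_div(12, 3)` enters try: `return 12 / 3` → returns 4.0. No exception raised.
2. `except ZeroDivisionError` is skipped.
3. `int(4.0)` → 4 → answer = 4.
Result: 4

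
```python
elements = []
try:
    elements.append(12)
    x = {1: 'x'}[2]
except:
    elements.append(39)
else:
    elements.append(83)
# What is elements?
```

Step-by-step execution trace:
1. try: `elements.append(12)` → elements = [12].
2. `x = {1: 'x'}[2]` raises KeyError.
3. bare `except` matches → `elements.append(39)` → elements = [12, 39].
4. `else` is skipped (an exception was raised).
Result: [12, 39]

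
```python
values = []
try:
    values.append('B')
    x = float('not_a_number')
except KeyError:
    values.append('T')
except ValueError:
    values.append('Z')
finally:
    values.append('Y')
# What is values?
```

Step-by-step execution trace:
1. try: `values.append('B')` → values = ['B'].
2. `x = float('not_a_number')` raises ValueError.
3. `except KeyError` does not match ValueError; skipped.
4. `except ValueError` matches → `values.append('Z')` → values = ['B', 'Z'].
5. finally always runs: `values.append('Y')` → values = ['B', 'Z', 'Y'].
Result: ['B', 'Z', 'Y']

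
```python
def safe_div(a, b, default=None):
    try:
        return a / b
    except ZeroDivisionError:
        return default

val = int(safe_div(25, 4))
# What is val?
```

Step-by-step execution trace:
1. `safe_div(25, 4)` enters try: `return 25 / 4` → returns 6.25. No exception raised.
2. `except ZeroDivisionError` is skipped.
3. `int(6.25)` → 6 → val = 6.
Result: 6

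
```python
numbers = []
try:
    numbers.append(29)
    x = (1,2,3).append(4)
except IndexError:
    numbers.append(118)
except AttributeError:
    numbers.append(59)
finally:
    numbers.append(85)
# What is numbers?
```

Step-by-step execution trace:
1. try: `numbers.append(29)` → numbers = [29].
2. `x = (1,2,3).append(4)` raises AttributeError.
3. `except IndexError` does not match AttributeError; skipped.
4. `except AttributeError` matches → `numbers.append(59)` → numbers = [29, 59].
5. finally always runs: `numbers.append(85)` → numbers = [29, 59, 85].
Result: [29, 59, 85]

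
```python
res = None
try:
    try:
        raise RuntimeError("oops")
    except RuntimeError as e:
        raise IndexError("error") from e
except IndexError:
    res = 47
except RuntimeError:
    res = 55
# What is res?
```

Step-by-step execution trace:
1. Inner try raises RuntimeError; inner `except RuntimeError as e` catches it.
2. `raise IndexError(...) from e` raises IndexError (RuntimeError is attached as __cause__, but only IndexError is active).
3. Outer `except IndexError` matches → res = 47.
4. `except RuntimeError` is not reached.
Result: 47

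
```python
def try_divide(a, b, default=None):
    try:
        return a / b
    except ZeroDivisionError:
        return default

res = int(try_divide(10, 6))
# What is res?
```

Step-by-step execution trace:
1. `try_divide(10, 6)` enters try: `return 10 / 6` → returns 1.6666666666666667. No exception raised.
2. `except ZeroDivisionError` is skipped.
3. `int(1.6666666666666667)` → 1 → res = 1.
Result: 1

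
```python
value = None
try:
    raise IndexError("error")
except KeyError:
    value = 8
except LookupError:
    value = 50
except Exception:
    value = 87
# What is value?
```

Step-by-step execution trace:
1. `raise IndexError(...)` raises IndexError.
2. `except KeyError` does not match (IndexError is not a subclass of KeyError); skipped.
3. `except LookupError` matches (IndexError is a subclass of LookupError) → value = 50.
4. `except Exception` is not reached.
Result: 50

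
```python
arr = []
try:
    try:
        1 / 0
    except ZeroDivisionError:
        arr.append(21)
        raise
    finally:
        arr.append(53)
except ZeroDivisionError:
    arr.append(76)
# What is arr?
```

Step-by-step execution trace:
1. Inner try: `1 / 0` raises ZeroDivisionError.
2. Inner `except ZeroDivisionError` matches → `arr.append(21)` → arr = [21].
3. bare `raise` re-raises ZeroDivisionError.
4. Inner `finally` runs during unwinding: `arr.append(53)` → arr = [21, 53].
5. Outer `except ZeroDivisionError` matches → `arr.append(76)` → arr = [21, 53, 76].
Result: [21, 53, 76]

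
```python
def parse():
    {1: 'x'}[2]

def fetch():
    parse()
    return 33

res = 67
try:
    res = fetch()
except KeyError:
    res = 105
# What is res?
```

Step-by-step execution trace:
1. res starts at 67.
2. try: `fetch()` calls `parse()`.
3. `parse()` evaluates `{1: 'x'}[2]`, which raises KeyError; it propagates through fetch (uncaught).
4. `return 33` in fetch is not reached; the assignment to res does not complete.
5. `except KeyError` matches → res = 105.
Result: 105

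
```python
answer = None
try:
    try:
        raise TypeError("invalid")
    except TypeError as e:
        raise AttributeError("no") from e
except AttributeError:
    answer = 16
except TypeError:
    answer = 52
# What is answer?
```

Step-by-step execution trace:
1. Inner try raises TypeError; inner `except TypeError as e` catches it.
2. `raise AttributeError(...) from e` raises AttributeError (TypeError is attached as __cause__, but only AttributeError is active).
3. Outer `except AttributeError` matches → answer = 16.
4. `except TypeError` is not reached.
Result: 16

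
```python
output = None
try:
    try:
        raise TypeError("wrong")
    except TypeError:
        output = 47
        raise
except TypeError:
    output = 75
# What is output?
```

Step-by-step execution trace:
1. Inner try: `raise TypeError("wrong")` raises TypeError.
2. Inner `except TypeError` matches → output = 47.
3. bare `raise` re-raises the same TypeError.
4. Outer `except TypeError` matches → output = 75.
Result: 75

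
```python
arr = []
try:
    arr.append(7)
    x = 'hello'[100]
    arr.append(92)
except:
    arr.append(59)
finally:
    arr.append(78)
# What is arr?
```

Step-by-step execution trace:
1. try: `arr.append(7)` → arr = [7].
2. `x = 'hello'[100]` raises IndexError; `arr.append(92)` is not reached.
3. bare `except` matches → `arr.append(59)` → arr = [7, 59].
4. finally always runs: `arr.append(78)` → arr = [7, 59, 78].
Result: [7, 59, 78]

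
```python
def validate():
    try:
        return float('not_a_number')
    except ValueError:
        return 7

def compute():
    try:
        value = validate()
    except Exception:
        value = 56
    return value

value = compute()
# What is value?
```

Step-by-step execution trace:
1. `compute()` calls `validate()`.
2. In validate: `float('not_a_number')` raises ValueError; `except ValueError` catches it → returns 7.
3. In compute: `value = validate()` → value = 7. No exception reaches compute.
4. `except Exception` is skipped; compute returns 7.
5. value = 7.
Result: 7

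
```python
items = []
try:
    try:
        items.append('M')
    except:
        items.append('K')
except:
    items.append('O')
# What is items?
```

Step-by-step execution trace:
1. Inner try: `items.append('M')` → items = ['M']. No exception raised.
2. Inner `except` is skipped.
3. Inner try completes normally; outer `except` is skipped.
Result: ['M']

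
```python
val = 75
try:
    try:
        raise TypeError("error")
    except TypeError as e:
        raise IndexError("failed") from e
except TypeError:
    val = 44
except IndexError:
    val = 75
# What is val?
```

Step-by-step execution trace:
1. Inner try raises TypeError; inner `except TypeError as e` catches it.
2. `raise IndexError(...) from e` raises IndexError (TypeError is attached as __cause__, but only IndexError is active).
3. Outer `except TypeError` does not match IndexError; skipped.
4. Outer `except IndexError` matches → val = 75.
Result: 75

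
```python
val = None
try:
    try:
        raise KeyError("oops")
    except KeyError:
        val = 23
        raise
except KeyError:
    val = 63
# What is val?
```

Step-by-step execution trace:
1. Inner try: `raise KeyError("oops")` raises KeyError.
2. Inner `except KeyError` matches → val = 23.
3. bare `raise` re-raises the same KeyError.
4. Outer `except KeyError` matches → val = 63.
Result: 63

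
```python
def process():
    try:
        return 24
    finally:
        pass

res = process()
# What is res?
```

Step-by-step execution trace:
1. `process()` enters try: `return 24` sets pending return value 24.
2. Before returning, `finally: pass` runs (no effect).
3. process() returns 24 → res = 24.
Result: 24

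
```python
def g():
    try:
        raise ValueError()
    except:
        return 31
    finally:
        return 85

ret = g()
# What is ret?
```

Step-by-step execution trace:
1. `g()` enters try: `raise ValueError()` raises ValueError.
2. bare `except` matches → `return 31` sets pending return value 31.
3. Before returning, `finally: return 85` runs and overrides the pending return.
4. g() returns 85 → ret = 85.
Result: 85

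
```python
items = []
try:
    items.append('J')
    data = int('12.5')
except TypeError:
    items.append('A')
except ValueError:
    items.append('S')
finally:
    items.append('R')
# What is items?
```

Step-by-step execution trace:
1. try: `items.append('J')` → items = ['J'].
2. `data = int('12.5')` raises ValueError.
3. `except TypeError` does not match ValueError; skipped.
4. `except ValueError` matches → `items.append('S')` → items = ['J', 'S'].
5. finally always runs: `items.append('R')` → items = ['J', 'S', 'R'].
Result: ['J', 'S', 'R']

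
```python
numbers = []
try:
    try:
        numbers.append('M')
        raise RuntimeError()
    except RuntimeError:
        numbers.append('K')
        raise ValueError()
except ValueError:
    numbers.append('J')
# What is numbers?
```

Step-by-step execution trace:
1. Inner try: `numbers.append('M')` → numbers = ['M'].
2. `raise RuntimeError()` raises RuntimeError.
3. Inner `except RuntimeError` matches → `numbers.append('K')` → numbers = ['M', 'K'].
4. `raise ValueError()` raises ValueError; propagates to outer try.
5. Outer `except ValueError` matches → `numbers.append('J')` → numbers = ['M', 'K', 'J'].
Result: ['M', 'K', 'J']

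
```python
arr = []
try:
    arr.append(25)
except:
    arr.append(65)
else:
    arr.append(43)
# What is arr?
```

Step-by-step execution trace:
1. try: `arr.append(25)` → arr = [25]. No exception raised.
2. `except` is skipped.
3. `else` runs (try completed without exception): `arr.append(43)` → arr = [25, 43].
Result: [25, 43]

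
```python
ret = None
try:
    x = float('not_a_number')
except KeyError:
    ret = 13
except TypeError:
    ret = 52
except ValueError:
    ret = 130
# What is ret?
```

Step-by-step execution trace:
1. `x = float('not_a_number')` raises ValueError.
2. `except KeyError` does not match ValueError; skipped.
3. `except TypeError` does not match ValueError; skipped.
4. `except ValueError` matches → ret = 130.
Result: 130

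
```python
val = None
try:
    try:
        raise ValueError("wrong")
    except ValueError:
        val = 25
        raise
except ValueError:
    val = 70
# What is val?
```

Step-by-step execution trace:
1. Inner try: `raise ValueError("wrong")` raises ValueError.
2. Inner `except ValueError` matches → val = 25.
3. bare `raise` re-raises the same ValueError.
4. Outer `except ValueError` matches → val = 70.
Result: 70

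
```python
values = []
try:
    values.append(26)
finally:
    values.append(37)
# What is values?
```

Step-by-step execution trace:
1. try: `values.append(26)` → values = [26].
2. The try body completes without raising.
3. finally always runs: `values.append(37)` → values = [26, 37].
Result: [26, 37]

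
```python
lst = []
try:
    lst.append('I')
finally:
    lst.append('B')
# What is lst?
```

Step-by-step execution trace:
1. try: `lst.append('I')` → lst = ['I'].
2. The try body completes without raising.
3. finally always runs: `lst.append('B')` → lst = ['I', 'B'].
Result: ['I', 'B']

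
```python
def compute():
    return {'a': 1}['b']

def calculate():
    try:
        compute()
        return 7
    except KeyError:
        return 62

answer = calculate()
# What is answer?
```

Step-by-step execution trace:
1. `calculate()` calls `compute()`.
2. `compute()` evaluates `{'a': 1}['b']`, which raises KeyError; it propagates to the caller.
3. `return 7` is not reached.
4. `except KeyError` in calculate matches → returns 62.
5. answer = 62.
Result: 62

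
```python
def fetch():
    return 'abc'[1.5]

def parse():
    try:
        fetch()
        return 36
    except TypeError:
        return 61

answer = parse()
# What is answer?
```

Step-by-step execution trace:
1. `parse()` calls `fetch()`.
2. `fetch()` evaluates `'abc'[1.5]`, which raises TypeError; it propagates to the caller.
3. `return 36` is not reached.
4. `except TypeError` in parse matches → returns 61.
5. answer = 61.
Result: 61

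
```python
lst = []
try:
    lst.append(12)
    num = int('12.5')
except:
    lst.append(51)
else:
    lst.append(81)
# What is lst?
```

Step-by-step execution trace:
1. try: `lst.append(12)` → lst = [12].
2. `num = int('12.5')` raises ValueError.
3. bare `except` matches → `lst.append(51)` → lst = [12, 51].
4. `else` is skipped (an exception was raised).
Result: [12, 51]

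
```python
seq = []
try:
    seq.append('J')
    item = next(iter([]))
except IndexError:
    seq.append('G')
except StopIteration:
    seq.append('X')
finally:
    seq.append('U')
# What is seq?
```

Step-by-step execution trace:
1. try: `seq.append('J')` → seq = ['J'].
2. `item = next(iter([]))` raises StopIteration.
3. `except IndexError` does not match StopIteration; skipped.
4. `except StopIteration` matches → `seq.append('X')` → seq = ['J', 'X'].
5. finally always runs: `seq.append('U')` → seq = ['J', 'X', 'U'].
Result: ['J', 'X', 'U']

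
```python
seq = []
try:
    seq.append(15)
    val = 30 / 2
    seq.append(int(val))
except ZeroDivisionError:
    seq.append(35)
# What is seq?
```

Step-by-step execution trace:
1. try: `seq.append(15)` → seq = [15].
2. `val = 30 / 2` → val = 15.0. No exception raised.
3. `seq.append(int(val))` → seq = [15, 15].
4. `except ZeroDivisionError` is skipped (no exception was raised).
Result: [15, 15]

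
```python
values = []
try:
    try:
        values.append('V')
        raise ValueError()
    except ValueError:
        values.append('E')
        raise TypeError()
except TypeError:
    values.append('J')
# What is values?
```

Step-by-step execution trace:
1. Inner try: `values.append('V')` → values = ['V'].
2. `raise ValueError()` raises ValueError.
3. Inner `except ValueError` matches → `values.append('E')` → values = ['V', 'E'].
4. `raise TypeError()` raises TypeError; propagates to outer try.
5. Outer `except TypeError` matches → `values.append('J')` → values = ['V', 'E', 'J'].
Result: ['V', 'E', 'J']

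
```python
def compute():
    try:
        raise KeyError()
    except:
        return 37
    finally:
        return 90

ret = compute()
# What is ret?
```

Step-by-step execution trace:
1. `compute()` enters try: `raise KeyError()` raises KeyError.
2. bare `except` matches → `return 37` sets pending return value 37.
3. Before returning, `finally: return 90` runs and overrides the pending return.
4. compute() returns 90 → ret = 90.
Result: 90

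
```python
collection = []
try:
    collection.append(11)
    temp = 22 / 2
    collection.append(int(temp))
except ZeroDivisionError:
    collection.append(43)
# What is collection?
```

Step-by-step execution trace:
1. try: `collection.append(11)` → collection = [11].
2. `temp = 22 / 2` → temp = 11.0. No exception raised.
3. `collection.append(int(temp))` → collection = [11, 11].
4. `except ZeroDivisionError` is skipped (no exception was raised).
Result: [11, 11]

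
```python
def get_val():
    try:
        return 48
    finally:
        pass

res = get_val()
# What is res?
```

Step-by-step execution trace:
1. `get_val()` enters try: `return 48` sets pending return value 48.
2. Before returning, `finally: pass` runs (no effect).
3. get_val() returns 48 → res = 48.
Result: 48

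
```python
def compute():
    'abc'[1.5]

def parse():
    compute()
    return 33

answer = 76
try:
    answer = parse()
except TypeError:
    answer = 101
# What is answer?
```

Step-by-step execution trace:
1. answer starts at 76.
2. try: `parse()` calls `compute()`.
3. `compute()` evaluates `'abc'[1.5]`, which raises TypeError; it propagates through parse (uncaught).
4. `return 33` in parse is not reached; the assignment to answer does not complete.
5. `except TypeError` matches → answer = 101.
Result: 101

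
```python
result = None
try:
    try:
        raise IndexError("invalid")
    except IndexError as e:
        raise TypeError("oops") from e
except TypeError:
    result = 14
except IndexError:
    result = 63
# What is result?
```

Step-by-step execution trace:
1. Inner try raises IndexError; inner `except IndexError as e` catches it.
2. `raise TypeError(...) from e` raises TypeError (IndexError is attached as __cause__, but only TypeError is active).
3. Outer `except TypeError` matches → result = 14.
4. `except IndexError` is not reached.
Result: 14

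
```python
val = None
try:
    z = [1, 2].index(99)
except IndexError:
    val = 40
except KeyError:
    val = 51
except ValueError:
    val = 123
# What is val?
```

Step-by-step execution trace:
1. `z = [1, 2].index(99)` raises ValueError.
2. `except IndexError` does not match ValueError; skipped.
3. `except KeyError` does not match ValueError; skipped.
4. `except ValueError` matches → val = 123.
Result: 123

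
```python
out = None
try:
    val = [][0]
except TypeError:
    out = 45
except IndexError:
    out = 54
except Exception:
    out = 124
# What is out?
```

Step-by-step execution trace:
1. `val = [][0]` raises IndexError.
2. `except TypeError` does not match IndexError; skipped.
3. `except IndexError` matches → out = 54.
4. Remaining except clauses are skipped.
Result: 54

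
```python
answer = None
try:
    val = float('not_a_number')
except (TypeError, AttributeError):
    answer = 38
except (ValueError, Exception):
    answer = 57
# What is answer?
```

Step-by-step execution trace:
1. `val = float('not_a_number')` raises ValueError.
2. `except (TypeError, AttributeError)` does not match ValueError; skipped.
3. `except (ValueError, Exception)` matches (ValueError is in the tuple) → answer = 57.
Result: 57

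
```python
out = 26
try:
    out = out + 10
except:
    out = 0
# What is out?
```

Step-by-step execution trace:
1. out starts at 26.
2. try: `out = out + 10` → out = 36. No exception raised.
3. `except` is skipped.
Result: 36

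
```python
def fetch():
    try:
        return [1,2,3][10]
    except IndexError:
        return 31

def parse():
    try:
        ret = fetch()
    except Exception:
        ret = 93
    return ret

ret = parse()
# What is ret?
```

Step-by-step execution trace:
1. `parse()` calls `fetch()`.
2. In fetch: `[1,2,3][10]` raises IndexError; `except IndexError` catches it → returns 31.
3. In parse: `ret = fetch()` → ret = 31. No exception reaches parse.
4. `except Exception` is skipped; parse returns 31.
5. ret = 31.
Result: 31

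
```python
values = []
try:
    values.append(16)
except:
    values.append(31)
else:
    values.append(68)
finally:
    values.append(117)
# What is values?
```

Step-by-step execution trace:
1. try: `values.append(16)` → values = [16]. No exception raised.
2. `except` is skipped.
3. `else` runs: `values.append(68)` → values = [16, 68].
4. `finally` always runs: `values.append(117)` → values = [16, 68, 117].
Result: [16, 68, 117]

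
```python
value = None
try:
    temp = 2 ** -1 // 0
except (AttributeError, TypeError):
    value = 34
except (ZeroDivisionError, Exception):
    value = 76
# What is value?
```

Step-by-step execution trace:
1. `temp = 2 ** -1 // 0` raises ZeroDivisionError.
2. `except (AttributeError, TypeError)` does not match ZeroDivisionError; skipped.
3. `except (ZeroDivisionError, Exception)` matches (ZeroDivisionError is in the tuple) → value = 76.
Result: 76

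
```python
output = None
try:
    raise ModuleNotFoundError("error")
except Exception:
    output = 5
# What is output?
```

Step-by-step execution trace:
1. `raise ModuleNotFoundError(...)` raises ModuleNotFoundError.
2. `except Exception` matches (ModuleNotFoundError is a subclass of Exception) → output = 5.
Result: 5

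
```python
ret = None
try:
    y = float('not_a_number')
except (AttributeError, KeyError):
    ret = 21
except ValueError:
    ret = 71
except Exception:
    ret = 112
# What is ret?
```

Step-by-step execution trace:
1. `y = float('not_a_number')` raises ValueError.
2. `except (AttributeError, KeyError)` does not match ValueError; skipped.
3. `except ValueError` matches (exact type match) → ret = 71.
4. `except Exception` is not reached.
Result: 71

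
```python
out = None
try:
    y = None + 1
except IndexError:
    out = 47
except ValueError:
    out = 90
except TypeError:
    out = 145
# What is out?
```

Step-by-step execution trace:
1. `y = None + 1` raises TypeError.
2. `except IndexError` does not match TypeError; skipped.
3. `except ValueError` does not match TypeError; skipped.
4. `except TypeError` matches → out = 145.
Result: 145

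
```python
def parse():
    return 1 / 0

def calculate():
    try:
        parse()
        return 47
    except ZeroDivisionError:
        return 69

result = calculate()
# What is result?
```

Step-by-step execution trace:
1. `calculate()` calls `parse()`.
2. `parse()` evaluates `1 / 0`, which raises ZeroDivisionError; it propagates to the caller.
3. `return 47` is not reached.
4. `except ZeroDivisionError` in calculate matches → returns 69.
5. result = 69.
Result: 69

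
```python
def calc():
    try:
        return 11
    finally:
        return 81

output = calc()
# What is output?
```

Step-by-step execution trace:
1. `calc()` enters try: `return 11` sets pending return value 11.
2. Before returning, `finally: return 81` runs and overrides the pending return.
3. calc() returns 81 → output = 81.
Result: 81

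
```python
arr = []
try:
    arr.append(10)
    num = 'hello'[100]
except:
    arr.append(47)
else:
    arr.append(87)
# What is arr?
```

Step-by-step execution trace:
1. try: `arr.append(10)` → arr = [10].
2. `num = 'hello'[100]` raises IndexError.
3. bare `except` matches → `arr.append(47)` → arr = [10, 47].
4. `else` is skipped (an exception was raised).
Result: [10, 47]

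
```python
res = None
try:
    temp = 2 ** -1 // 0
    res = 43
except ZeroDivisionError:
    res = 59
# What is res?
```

Step-by-step execution trace:
1. `temp = 2 ** -1 // 0` raises ZeroDivisionError.
2. `res = 43` is not reached.
3. `except ZeroDivisionError` matches → res = 59.
Result: 59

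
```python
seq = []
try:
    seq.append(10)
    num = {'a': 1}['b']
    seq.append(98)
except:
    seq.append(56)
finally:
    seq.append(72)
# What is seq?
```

Step-by-step execution trace:
1. try: `seq.append(10)` → seq = [10].
2. `num = {'a': 1}['b']` raises KeyError; `seq.append(98)` is not reached.
3. bare `except` matches → `seq.append(56)` → seq = [10, 56].
4. finally always runs: `seq.append(72)` → seq = [10, 56, 72].
Result: [10, 56, 72]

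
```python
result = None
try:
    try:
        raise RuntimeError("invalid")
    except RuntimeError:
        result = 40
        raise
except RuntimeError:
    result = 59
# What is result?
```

Step-by-step execution trace:
1. Inner try: `raise RuntimeError("invalid")` raises RuntimeError.
2. Inner `except RuntimeError` matches → result = 40.
3. bare `raise` re-raises the same RuntimeError.
4. Outer `except RuntimeError` matches → result = 59.
Result: 59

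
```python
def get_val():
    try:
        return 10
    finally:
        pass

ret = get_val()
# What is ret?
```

Step-by-step execution trace:
1. `get_val()` enters try: `return 10` sets pending return value 10.
2. Before returning, `finally: pass` runs (no effect).
3. get_val() returns 10 → ret = 10.
Result: 10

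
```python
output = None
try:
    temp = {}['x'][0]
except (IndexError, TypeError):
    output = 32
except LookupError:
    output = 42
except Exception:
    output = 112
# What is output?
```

Step-by-step execution trace:
1. `temp = {}['x'][0]` raises KeyError.
2. `except (IndexError, TypeError)` does not match KeyError; skipped.
3. `except LookupError` matches (KeyError is a subclass of LookupError) → output = 42.
4. `except Exception` is not reached.
Result: 42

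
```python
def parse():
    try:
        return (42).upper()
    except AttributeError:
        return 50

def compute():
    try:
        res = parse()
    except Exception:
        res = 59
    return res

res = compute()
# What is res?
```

Step-by-step execution trace:
1. `compute()` calls `parse()`.
2. In parse: `(42).upper()` raises AttributeError; `except AttributeError` catches it → returns 50.
3. In compute: `res = parse()` → res = 50. No exception reaches compute.
4. `except Exception` is skipped; compute returns 50.
5. res = 50.
Result: 50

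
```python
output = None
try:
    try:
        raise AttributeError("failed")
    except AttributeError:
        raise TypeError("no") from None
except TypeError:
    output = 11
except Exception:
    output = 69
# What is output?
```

Step-by-step execution trace:
1. Inner try raises AttributeError; inner `except AttributeError` catches it.
2. `raise TypeError(...) from None` raises TypeError (from None suppresses __context__, but the active exception is still TypeError).
3. Outer `except TypeError` matches → output = 11.
4. `except Exception` is not reached.
Result: 11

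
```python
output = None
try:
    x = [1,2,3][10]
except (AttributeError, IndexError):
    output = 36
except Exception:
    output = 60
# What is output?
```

Step-by-step execution trace:
1. `x = [1,2,3][10]` raises IndexError.
2. `except (AttributeError, IndexError)` matches (IndexError is in the tuple) → output = 36.
3. `except Exception` is not reached.
Result: 36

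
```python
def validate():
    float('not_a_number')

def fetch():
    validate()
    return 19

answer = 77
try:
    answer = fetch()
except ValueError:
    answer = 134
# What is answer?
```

Step-by-step execution trace:
1. answer starts at 77.
2. try: `fetch()` calls `validate()`.
3. `validate()` evaluates `float('not_a_number')`, which raises ValueError; it propagates through fetch (uncaught).
4. `return 19` in fetch is not reached; the assignment to answer does not complete.
5. `except ValueError` matches → answer = 134.
Result: 134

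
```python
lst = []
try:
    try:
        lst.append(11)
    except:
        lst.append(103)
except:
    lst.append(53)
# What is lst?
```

Step-by-step execution trace:
1. Inner try: `lst.append(11)` → lst = [11]. No exception raised.
2. Inner `except` is skipped.
3. Inner try completes normally; outer `except` is skipped.
Result: [11]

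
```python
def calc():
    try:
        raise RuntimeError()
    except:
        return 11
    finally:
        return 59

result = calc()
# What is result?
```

Step-by-step execution trace:
1. `calc()` enters try: `raise RuntimeError()` raises RuntimeError.
2. bare `except` matches → `return 11` sets pending return value 11.
3. Before returning, `finally: return 59` runs and overrides the pending return.
4. calc() returns 59 → result = 59.
Result: 59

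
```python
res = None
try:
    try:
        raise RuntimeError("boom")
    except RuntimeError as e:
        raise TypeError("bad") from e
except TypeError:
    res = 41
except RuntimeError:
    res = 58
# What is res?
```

Step-by-step execution trace:
1. Inner try raises RuntimeError; inner `except RuntimeError as e` catches it.
2. `raise TypeError(...) from e` raises TypeError (RuntimeError is attached as __cause__, but only TypeError is active).
3. Outer `except TypeError` matches → res = 41.
4. `except RuntimeError` is not reached.
Result: 41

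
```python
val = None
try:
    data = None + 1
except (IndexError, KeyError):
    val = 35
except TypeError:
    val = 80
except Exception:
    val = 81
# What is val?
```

Step-by-step execution trace:
1. `data = None + 1` raises TypeError.
2. `except (IndexError, KeyError)` does not match TypeError; skipped.
3. `except TypeError` matches (exact type match) → val = 80.
4. `except Exception` is not reached.
Result: 80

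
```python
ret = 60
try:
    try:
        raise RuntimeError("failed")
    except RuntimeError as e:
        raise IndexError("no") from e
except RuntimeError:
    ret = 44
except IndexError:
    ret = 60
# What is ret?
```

Step-by-step execution trace:
1. Inner try raises RuntimeError; inner `except RuntimeError as e` catches it.
2. `raise IndexError(...) from e` raises IndexError (RuntimeError is attached as __cause__, but only IndexError is active).
3. Outer `except RuntimeError` does not match IndexError; skipped.
4. Outer `except IndexError` matches → ret = 60.
Result: 60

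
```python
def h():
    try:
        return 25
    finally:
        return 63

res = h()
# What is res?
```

Step-by-step execution trace:
1. `h()` enters try: `return 25` sets pending return value 25.
2. Before returning, `finally: return 63` runs and overrides the pending return.
3. h() returns 63 → res = 63.
Result: 63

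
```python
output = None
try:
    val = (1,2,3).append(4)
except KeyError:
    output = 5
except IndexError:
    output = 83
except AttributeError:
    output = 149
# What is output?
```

Step-by-step execution trace:
1. `val = (1,2,3).append(4)` raises AttributeError.
2. `except KeyError` does not match AttributeError; skipped.
3. `except IndexError` does not match AttributeError; skipped.
4. `except AttributeError` matches → output = 149.
Result: 149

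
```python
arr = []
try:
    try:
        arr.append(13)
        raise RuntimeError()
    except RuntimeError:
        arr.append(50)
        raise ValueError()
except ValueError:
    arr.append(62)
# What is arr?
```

Step-by-step execution trace:
1. Inner try: `arr.append(13)` → arr = [13].
2. `raise RuntimeError()` raises RuntimeError.
3. Inner `except RuntimeError` matches → `arr.append(50)` → arr = [13, 50].
4. `raise ValueError()` raises ValueError; propagates to outer try.
5. Outer `except ValueError` matches → `arr.append(62)` → arr = [13, 50, 62].
Result: [13, 50, 62]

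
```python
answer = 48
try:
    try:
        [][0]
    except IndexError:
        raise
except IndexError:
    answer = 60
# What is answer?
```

Step-by-step execution trace:
1. Inner try: `[][0]` raises IndexError.
2. Inner `except IndexError` matches; bare `raise` re-raises the same IndexError.
3. Outer `except IndexError` matches → answer = 60.
Result: 60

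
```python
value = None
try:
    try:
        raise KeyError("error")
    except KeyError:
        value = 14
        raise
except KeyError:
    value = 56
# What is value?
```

Step-by-step execution trace:
1. Inner try: `raise KeyError("error")` raises KeyError.
2. Inner `except KeyError` matches → value = 14.
3. bare `raise` re-raises the same KeyError.
4. Outer `except KeyError` matches → value = 56.
Result: 56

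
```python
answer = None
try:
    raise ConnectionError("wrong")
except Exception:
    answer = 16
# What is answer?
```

Step-by-step execution trace:
1. `raise ConnectionError(...)` raises ConnectionError.
2. `except Exception` matches (ConnectionError is a subclass of Exception) → answer = 16.
Result: 16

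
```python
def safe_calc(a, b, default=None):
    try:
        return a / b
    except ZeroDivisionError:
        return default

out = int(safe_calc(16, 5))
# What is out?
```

Step-by-step execution trace:
1. `safe_calc(16, 5)` enters try: `return 16 / 5` → returns 3.2. No exception raised.
2. `except ZeroDivisionError` is skipped.
3. `int(3.2)` → 3 → out = 3.
Result: 3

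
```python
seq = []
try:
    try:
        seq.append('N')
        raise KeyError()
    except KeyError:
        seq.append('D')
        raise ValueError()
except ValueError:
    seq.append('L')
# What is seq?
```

Step-by-step execution trace:
1. Inner try: `seq.append('N')` → seq = ['N'].
2. `raise KeyError()` raises KeyError.
3. Inner `except KeyError` matches → `seq.append('D')` → seq = ['N', 'D'].
4. `raise ValueError()` raises ValueError; propagates to outer try.
5. Outer `except ValueError` matches → `seq.append('L')` → seq = ['N', 'D', 'L'].
Result: ['N', 'D', 'L']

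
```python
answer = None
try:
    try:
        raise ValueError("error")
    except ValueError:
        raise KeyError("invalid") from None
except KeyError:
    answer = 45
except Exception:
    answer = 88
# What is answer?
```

Step-by-step execution trace:
1. Inner try raises ValueError; inner `except ValueError` catches it.
2. `raise KeyError(...) from None` raises KeyError (from None suppresses __context__, but the active exception is still KeyError).
3. Outer `except KeyError` matches → answer = 45.
4. `except Exception` is not reached.
Result: 45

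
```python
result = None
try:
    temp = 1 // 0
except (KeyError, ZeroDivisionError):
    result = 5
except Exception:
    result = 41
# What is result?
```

Step-by-step execution trace:
1. `temp = 1 // 0` raises ZeroDivisionError.
2. `except (KeyError, ZeroDivisionError)` matches (ZeroDivisionError is in the tuple) → result = 5.
3. `except Exception` is not reached.
Result: 5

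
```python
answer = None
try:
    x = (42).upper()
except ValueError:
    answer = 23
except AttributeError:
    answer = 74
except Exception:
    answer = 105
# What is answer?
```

Step-by-step execution trace:
1. `x = (42).upper()` raises AttributeError.
2. `except ValueError` does not match AttributeError; skipped.
3. `except AttributeError` matches → answer = 74.
4. Remaining except clauses are skipped.
Result: 74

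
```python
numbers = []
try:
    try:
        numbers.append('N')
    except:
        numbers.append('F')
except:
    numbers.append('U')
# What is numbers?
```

Step-by-step execution trace:
1. Inner try: `numbers.append('N')` → numbers = ['N']. No exception raised.
2. Inner `except` is skipped.
3. Inner try completes normally; outer `except` is skipped.
Result: ['N']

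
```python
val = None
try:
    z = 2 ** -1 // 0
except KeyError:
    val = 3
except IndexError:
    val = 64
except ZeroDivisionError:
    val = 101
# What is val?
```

Step-by-step execution trace:
1. `z = 2 ** -1 // 0` raises ZeroDivisionError.
2. `except KeyError` does not match ZeroDivisionError; skipped.
3. `except IndexError` does not match ZeroDivisionError; skipped.
4. `except ZeroDivisionError` matches → val = 101.
Result: 101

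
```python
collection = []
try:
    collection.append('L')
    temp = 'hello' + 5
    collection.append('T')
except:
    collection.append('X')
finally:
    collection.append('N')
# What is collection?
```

Step-by-step execution trace:
1. try: `collection.append('L')` → collection = ['L'].
2. `temp = 'hello' + 5` raises TypeError; `collection.append('T')` is not reached.
3. bare `except` matches → `collection.append('X')` → collection = ['L', 'X'].
4. finally always runs: `collection.append('N')` → collection = ['L', 'X', 'N'].
Result: ['L', 'X', 'N']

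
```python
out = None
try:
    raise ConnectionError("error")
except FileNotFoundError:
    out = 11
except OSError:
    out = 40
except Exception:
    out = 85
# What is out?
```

Step-by-step execution trace:
1. `raise ConnectionError(...)` raises ConnectionError.
2. `except FileNotFoundError` does not match (ConnectionError is not a subclass of FileNotFoundError); skipped.
3. `except OSError` matches (ConnectionError is a subclass of OSError) → out = 40.
4. `except Exception` is not reached.
Result: 40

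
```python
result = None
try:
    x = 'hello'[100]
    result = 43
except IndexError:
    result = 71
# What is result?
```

Step-by-step execution trace:
1. `x = 'hello'[100]` raises IndexError.
2. `result = 43` is not reached.
3. `except IndexError` matches → result = 71.
Result: 71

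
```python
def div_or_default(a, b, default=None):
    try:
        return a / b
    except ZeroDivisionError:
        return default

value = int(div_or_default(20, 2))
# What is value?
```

Step-by-step execution trace:
1. `div_or_default(20, 2)` enters try: `return 20 / 2` → returns 10.0. No exception raised.
2. `except ZeroDivisionError` is skipped.
3. `int(10.0)` → 10 → value = 10.
Result: 10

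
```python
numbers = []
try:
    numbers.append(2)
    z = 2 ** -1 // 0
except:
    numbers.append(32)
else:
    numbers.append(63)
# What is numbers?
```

Step-by-step execution trace:
1. try: `numbers.append(2)` → numbers = [2].
2. `z = 2 ** -1 // 0` raises ZeroDivisionError.
3. bare `except` matches → `numbers.append(32)` → numbers = [2, 32].
4. `else` is skipped (an exception was raised).
Result: [2, 32]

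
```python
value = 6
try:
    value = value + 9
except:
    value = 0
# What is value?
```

Step-by-step execution trace:
1. value starts at 6.
2. try: `value = value + 9` → value = 15. No exception raised.
3. `except` is skipped.
Result: 15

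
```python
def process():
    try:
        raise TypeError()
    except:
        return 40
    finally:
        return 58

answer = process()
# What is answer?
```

Step-by-step execution trace:
1. `process()` enters try: `raise TypeError()` raises TypeError.
2. bare `except` matches → `return 40` sets pending return value 40.
3. Before returning, `finally: return 58` runs and overrides the pending return.
4. process() returns 58 → answer = 58.
Result: 58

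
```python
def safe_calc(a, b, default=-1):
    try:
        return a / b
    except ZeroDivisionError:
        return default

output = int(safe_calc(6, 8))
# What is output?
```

Step-by-step execution trace:
1. `safe_calc(6, 8)` enters try: `return 6 / 8` → returns 0.75. No exception raised.
2. `except ZeroDivisionError` is skipped.
3. `int(0.75)` → 0 → output = 0.
Result: 0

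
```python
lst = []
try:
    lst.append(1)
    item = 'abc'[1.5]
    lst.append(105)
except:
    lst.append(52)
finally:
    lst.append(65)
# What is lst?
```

Step-by-step execution trace:
1. try: `lst.append(1)` → lst = [1].
2. `item = 'abc'[1.5]` raises TypeError; `lst.append(105)` is not reached.
3. bare `except` matches → `lst.append(52)` → lst = [1, 52].
4. finally always runs: `lst.append(65)` → lst = [1, 52, 65].
Result: [1, 52, 65]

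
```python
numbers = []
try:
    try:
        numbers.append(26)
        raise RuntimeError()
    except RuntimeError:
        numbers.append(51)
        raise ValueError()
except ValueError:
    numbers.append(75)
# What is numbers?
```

Step-by-step execution trace:
1. Inner try: `numbers.append(26)` → numbers = [26].
2. `raise RuntimeError()` raises RuntimeError.
3. Inner `except RuntimeError` matches → `numbers.append(51)` → numbers = [26, 51].
4. `raise ValueError()` raises ValueError; propagates to outer try.
5. Outer `except ValueError` matches → `numbers.append(75)` → numbers = [26, 51, 75].
Result: [26, 51, 75]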